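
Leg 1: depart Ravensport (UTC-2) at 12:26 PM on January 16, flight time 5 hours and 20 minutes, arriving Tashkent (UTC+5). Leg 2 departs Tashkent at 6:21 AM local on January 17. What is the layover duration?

Convert departure to UTC: 12:26 PM + 2:00 = 2:26 PM UTC on Jan 16.
Add 5 hours 20 minutes flight time → 7:46 PM UTC.
Tashkent is UTC+5:00, so local arrival = 7:46 PM + 5:00 = 12:46 AM on Jan 17.
Layover = 6:21 AM − 12:46 AM = 5 hours 35 minutes.

5 hours 35 minutes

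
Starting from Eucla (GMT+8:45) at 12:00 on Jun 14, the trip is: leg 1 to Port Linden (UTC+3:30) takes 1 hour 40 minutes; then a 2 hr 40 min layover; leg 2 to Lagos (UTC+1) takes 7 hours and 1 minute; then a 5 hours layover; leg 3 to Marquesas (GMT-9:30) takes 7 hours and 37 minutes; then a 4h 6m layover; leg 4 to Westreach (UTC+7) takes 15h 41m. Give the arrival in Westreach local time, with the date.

06:00 on June 16

Convert departure to UTC: 12:00 − 8:45 = 03:15 UTC on Jun 14.
Add 1 hour 40 minutes leg 1 → 04:55 UTC.
Add 2 hours 40 minutes layover in Port Linden → 07:35 UTC.
Add 7 hours and 1 minute leg 2 → 14:36 UTC.
Add 5 hours layover in Lagos → 19:36 UTC.
Add 7 hours and 37 minutes leg 3 → 03:13 UTC (Jun 15).
Add 4 hours 6 minutes layover in Marquesas → 07:19 UTC.
Add 15 hours and 41 minutes leg 4 → 23:00 UTC.
Westreach is UTC+7:00, so local arrival = 23:00 + 7:00 = 06:00 on Jun 16.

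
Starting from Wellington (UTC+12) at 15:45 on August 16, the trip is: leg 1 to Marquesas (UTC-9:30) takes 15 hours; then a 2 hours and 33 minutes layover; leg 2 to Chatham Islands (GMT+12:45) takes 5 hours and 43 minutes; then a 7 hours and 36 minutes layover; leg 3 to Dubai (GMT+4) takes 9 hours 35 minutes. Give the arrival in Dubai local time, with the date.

00:12 on August 18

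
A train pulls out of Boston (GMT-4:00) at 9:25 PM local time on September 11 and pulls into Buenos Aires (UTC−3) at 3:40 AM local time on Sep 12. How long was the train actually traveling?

Departure in UTC: 9:25 PM + 4:00 = 1:25 AM on Sep 12.
Arrival in UTC: 3:40 AM + 3:00 = 6:40 AM on Sep 12.
Elapsed = 6:40 AM − 1:25 AM = 5 hours 15 minutes.

5 hours 15 minutes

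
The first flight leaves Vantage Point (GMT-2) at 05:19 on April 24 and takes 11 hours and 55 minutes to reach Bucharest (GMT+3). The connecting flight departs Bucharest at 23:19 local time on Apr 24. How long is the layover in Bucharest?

Convert departure to UTC: 05:19 + 2:00 = 07:19 UTC on Apr 24.
Add 11 hours 55 minutes flight time → 19:14 UTC.
Bucharest is UTC+3:00, so local arrival = 19:14 + 3:00 = 22:14 on Apr 24.
Layover = 23:19 − 22:14 = 1 hour 5 minutes.

1 hour 5 minutes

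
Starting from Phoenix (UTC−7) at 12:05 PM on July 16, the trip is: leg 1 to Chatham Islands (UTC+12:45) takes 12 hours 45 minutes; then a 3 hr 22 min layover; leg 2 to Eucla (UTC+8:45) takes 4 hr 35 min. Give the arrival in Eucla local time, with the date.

Convert departure to UTC: 12:05 PM + 7:00 = 7:05 PM UTC on Jul 16.
Add 12 hours 45 minutes leg 1 → 7:50 AM UTC (Jul 17).
Add 3 hours 22 minutes layover in Chatham Islands → 11:12 AM UTC.
Add 4 hours 35 minutes leg 2 → 3:47 PM UTC.
Eucla is UTC+8:45, so local arrival = 3:47 PM + 8:45 = 12:32 AM on Jul 18.

12:32 AM on July 18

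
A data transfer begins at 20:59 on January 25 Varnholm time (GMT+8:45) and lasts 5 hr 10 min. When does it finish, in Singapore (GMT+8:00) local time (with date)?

01:24 on January 26

Singapore is 0:45 behind Varnholm.
After 5 hours and 10 minutes it is 02:09 (Jan 26) in Varnholm.
Shift by the zone difference: 02:09 − 0:45 = 01:24 on Jan 26 in Singapore.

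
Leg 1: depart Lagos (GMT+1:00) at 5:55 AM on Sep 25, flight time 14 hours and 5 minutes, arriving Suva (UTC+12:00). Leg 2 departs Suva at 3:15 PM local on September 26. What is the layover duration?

8 hours 15 minutes

Convert departure to UTC: 5:55 AM − 1:00 = 4:55 AM UTC on Sep 25.
Add 14 hours 5 minutes flight time → 7:00 PM UTC.
Suva is UTC+12:00, so local arrival = 7:00 PM + 12:00 = 7:00 AM on Sep 26.
Layover = 3:15 PM − 7:00 AM = 8 hours 15 minutes.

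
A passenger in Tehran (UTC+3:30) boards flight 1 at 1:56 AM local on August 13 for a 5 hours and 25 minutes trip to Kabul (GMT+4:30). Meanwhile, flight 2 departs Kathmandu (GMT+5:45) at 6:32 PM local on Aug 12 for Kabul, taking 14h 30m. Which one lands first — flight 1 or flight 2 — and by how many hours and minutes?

the second, by 34 minutes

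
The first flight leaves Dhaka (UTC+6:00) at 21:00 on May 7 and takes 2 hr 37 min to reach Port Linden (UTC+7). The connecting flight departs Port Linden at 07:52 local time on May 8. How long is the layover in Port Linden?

7 hours 15 minutes

Convert departure to UTC: 21:00 − 6:00 = 15:00 UTC on May 7.
Add 2 hours 37 minutes flight time → 17:37 UTC.
Port Linden is UTC+7:00, so local arrival = 17:37 + 7:00 = 00:37 on May 8.
Layover = 07:52 − 00:37 = 7 hours 15 minutes.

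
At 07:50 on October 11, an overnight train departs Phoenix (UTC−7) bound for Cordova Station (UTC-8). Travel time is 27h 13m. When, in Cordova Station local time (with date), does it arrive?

10:03 on Oct 12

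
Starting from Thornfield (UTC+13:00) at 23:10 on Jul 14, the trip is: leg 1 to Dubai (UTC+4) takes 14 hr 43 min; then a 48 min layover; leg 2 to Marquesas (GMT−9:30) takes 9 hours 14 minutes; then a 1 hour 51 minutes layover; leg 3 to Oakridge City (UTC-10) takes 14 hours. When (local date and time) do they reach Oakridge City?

16:46 on July 15

Convert departure to UTC: 23:10 − 13:00 = 10:10 UTC on Jul 14.
Add 14 hours 43 minutes leg 1 → 00:53 UTC (Jul 15).
Add 48 minutes layover in Dubai → 01:41 UTC.
Add 9 hours and 14 minutes leg 2 → 10:55 UTC.
Add 1 hour and 51 minutes layover in Marquesas → 12:46 UTC.
Add 14 hours leg 3 → 02:46 UTC (Jul 16).
Oakridge City is UTC−10:00, so local arrival = 02:46 − 10:00 = 16:46 on Jul 15.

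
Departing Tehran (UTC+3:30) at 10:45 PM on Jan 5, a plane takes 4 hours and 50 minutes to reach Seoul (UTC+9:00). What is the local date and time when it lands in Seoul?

9:05 AM on Jan 6

Seoul is 5:30 ahead of Tehran.
After 4 hours and 50 minutes it is 3:35 AM (Jan 6) in Tehran.
Shift by the zone difference: 3:35 AM + 5:30 = 9:05 AM on Jan 6 in Seoul.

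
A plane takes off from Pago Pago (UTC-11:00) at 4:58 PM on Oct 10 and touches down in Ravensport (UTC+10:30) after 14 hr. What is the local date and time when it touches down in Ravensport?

Convert departure to UTC: 4:58 PM + 11:00 = 3:58 AM UTC on Oct 11.
Add 14 hours travel time → 5:58 PM UTC.
Ravensport is UTC+10:30, so local arrival = 5:58 PM + 10:30 = 4:28 AM on Oct 12.

4:28 AM on Oct 12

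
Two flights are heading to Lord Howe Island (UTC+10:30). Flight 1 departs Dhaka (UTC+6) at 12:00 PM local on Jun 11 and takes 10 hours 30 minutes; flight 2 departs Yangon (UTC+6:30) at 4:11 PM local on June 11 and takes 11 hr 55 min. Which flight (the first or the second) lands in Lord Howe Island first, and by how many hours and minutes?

Flight 1 in UTC: 12:00 PM − 6:00 = 6:00 AM on Jun 11.
+10 hours and 30 minutes → arrive 4:30 PM UTC on Jun 11.
Flight 2 in UTC: 4:11 PM − 6:30 = 9:41 AM on Jun 11.
+11 hours and 55 minutes → arrive 9:36 PM UTC on Jun 11.
Flight 1 lands earlier by 5 hours 6 minutes.

the first, by 5 hours 6 minutes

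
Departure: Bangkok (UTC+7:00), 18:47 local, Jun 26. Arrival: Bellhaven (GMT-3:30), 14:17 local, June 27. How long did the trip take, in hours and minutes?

30 hours

Departure in UTC: 18:47 − 7:00 = 11:47 on Jun 26.
Arrival in UTC: 14:17 + 3:30 = 17:47 on Jun 27.
Elapsed = 17:47 − 11:47 (+1 day) = 30 hours.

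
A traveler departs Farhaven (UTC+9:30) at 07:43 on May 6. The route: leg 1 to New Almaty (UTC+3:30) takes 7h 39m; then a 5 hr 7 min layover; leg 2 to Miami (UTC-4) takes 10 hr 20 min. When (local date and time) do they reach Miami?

17:19 on May 6

Convert departure to UTC: 07:43 − 9:30 = 22:13 UTC on May 5.
Add 7 hours 39 minutes leg 1 → 05:52 UTC (May 6).
Add 5 hours and 7 minutes layover in New Almaty → 10:59 UTC.
Add 10 hours and 20 minutes leg 2 → 21:19 UTC.
Miami is UTC−4:00, so local arrival = 21:19 − 4:00 = 17:19 on May 6.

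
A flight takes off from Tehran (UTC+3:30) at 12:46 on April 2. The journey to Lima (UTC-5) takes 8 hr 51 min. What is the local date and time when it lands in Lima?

Convert departure to UTC: 12:46 − 3:30 = 09:16 UTC on Apr 2.
Add 8 hours 51 minutes travel time → 18:07 UTC.
Lima is UTC−5:00, so local arrival = 18:07 − 5:00 = 13:07 on Apr 2.

13:07 on Apr 2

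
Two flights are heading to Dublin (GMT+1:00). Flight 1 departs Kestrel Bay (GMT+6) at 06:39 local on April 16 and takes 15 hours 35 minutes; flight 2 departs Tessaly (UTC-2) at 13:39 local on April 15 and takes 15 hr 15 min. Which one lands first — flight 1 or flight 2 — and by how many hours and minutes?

the second, by 9 hours 20 minutes

Flight 1 in UTC: 06:39 − 6:00 = 00:39 on Apr 16.
+15 hours 35 minutes → arrive 16:14 UTC on Apr 16.
Flight 2 in UTC: 13:39 + 2:00 = 15:39 on Apr 15.
+15 hours 15 minutes → arrive 06:54 UTC on Apr 16.
Flight 2 lands earlier by 9 hours 20 minutes.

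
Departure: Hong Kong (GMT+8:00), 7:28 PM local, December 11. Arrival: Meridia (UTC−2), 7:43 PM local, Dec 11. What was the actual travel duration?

10 hours 15 minutes

Meridia is 10:00 behind Hong Kong.
Clock-face elapsed time (ignoring zones) is 15 minutes.
Actual elapsed = 15 minutes + 10:00 = 10 hours 15 minutes.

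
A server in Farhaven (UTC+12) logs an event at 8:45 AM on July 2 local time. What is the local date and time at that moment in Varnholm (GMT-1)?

Varnholm is 13:00 behind Farhaven.
Shift by the zone difference: 8:45 AM − 13:00 = 7:45 PM on Jul 1 in Varnholm.

7:45 PM on July 1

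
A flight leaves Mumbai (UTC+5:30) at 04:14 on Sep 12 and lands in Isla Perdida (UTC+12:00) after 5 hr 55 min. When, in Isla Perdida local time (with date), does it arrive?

Isla Perdida is 6:30 ahead of Mumbai.
After 5 hours 55 minutes it is 10:09 in Mumbai.
Shift by the zone difference: 10:09 + 6:30 = 16:39 on Sep 12 in Isla Perdida.

16:39 on September 12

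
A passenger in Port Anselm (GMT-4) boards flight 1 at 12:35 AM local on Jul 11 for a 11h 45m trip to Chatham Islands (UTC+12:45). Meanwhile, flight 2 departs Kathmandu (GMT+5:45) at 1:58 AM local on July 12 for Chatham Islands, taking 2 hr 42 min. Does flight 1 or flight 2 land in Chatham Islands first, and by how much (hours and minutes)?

Flight 1 in UTC: 12:35 AM + 4:00 = 4:35 AM on Jul 11.
+11 hours 45 minutes → arrive 4:20 PM UTC on Jul 11.
Flight 2 in UTC: 1:58 AM − 5:45 = 8:13 PM on Jul 11.
+2 hours and 42 minutes → arrive 10:55 PM UTC on Jul 11.
Flight 1 lands earlier by 6 hours 35 minutes.

the first, by 6 hours 35 minutes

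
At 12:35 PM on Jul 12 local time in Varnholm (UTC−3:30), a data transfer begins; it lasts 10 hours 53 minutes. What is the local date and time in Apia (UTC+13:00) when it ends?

Convert start to UTC: 12:35 PM + 3:30 = 4:05 PM UTC on Jul 12.
Add 10 hours and 53 minutes duration → 2:58 AM UTC (Jul 13).
Apia is UTC+13:00, so local end time = 2:58 AM + 13:00 = 3:58 PM on Jul 13.

3:58 PM on July 13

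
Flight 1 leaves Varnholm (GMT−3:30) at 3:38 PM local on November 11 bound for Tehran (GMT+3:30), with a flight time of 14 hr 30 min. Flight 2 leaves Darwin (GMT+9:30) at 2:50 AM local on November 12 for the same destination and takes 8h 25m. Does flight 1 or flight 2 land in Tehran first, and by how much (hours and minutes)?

Flight 1 in UTC: 3:38 PM + 3:30 = 7:08 PM on Nov 11.
+14 hours 30 minutes → arrive 9:38 AM UTC on Nov 12.
Flight 2 in UTC: 2:50 AM − 9:30 = 5:20 PM on Nov 11.
+8 hours and 25 minutes → arrive 1:45 AM UTC on Nov 12.
Flight 2 lands earlier by 7 hours 53 minutes.

the second, by 7 hours 53 minutes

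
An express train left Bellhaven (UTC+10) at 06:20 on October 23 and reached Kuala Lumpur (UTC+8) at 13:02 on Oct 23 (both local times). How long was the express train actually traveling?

8 hours 42 minutes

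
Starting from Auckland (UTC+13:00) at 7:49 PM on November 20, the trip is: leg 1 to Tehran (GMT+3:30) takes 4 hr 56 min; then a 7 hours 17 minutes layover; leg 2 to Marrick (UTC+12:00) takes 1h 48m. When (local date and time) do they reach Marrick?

8:50 AM on Nov 21

Convert departure to UTC: 7:49 PM − 13:00 = 6:49 AM UTC on Nov 20.
Add 4 hours 56 minutes leg 1 → 11:45 AM UTC.
Add 7 hours 17 minutes layover in Tehran → 7:02 PM UTC.
Add 1 hour 48 minutes leg 2 → 8:50 PM UTC.
Marrick is UTC+12:00, so local arrival = 8:50 PM + 12:00 = 8:50 AM on Nov 21.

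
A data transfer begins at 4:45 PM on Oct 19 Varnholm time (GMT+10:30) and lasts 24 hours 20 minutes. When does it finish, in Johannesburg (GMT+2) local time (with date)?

8:35 AM on October 20

Johannesburg is 8:30 behind Varnholm.
After 24 hours 20 minutes it is 5:05 PM (Oct 20) in Varnholm.
Shift by the zone difference: 5:05 PM − 8:30 = 8:35 AM on Oct 20 in Johannesburg.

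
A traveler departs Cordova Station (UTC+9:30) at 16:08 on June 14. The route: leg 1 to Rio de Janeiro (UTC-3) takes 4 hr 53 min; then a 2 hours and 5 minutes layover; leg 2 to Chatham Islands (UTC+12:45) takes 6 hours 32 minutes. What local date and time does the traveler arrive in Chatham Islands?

Convert departure to UTC: 16:08 − 9:30 = 06:38 UTC on Jun 14.
Add 4 hours and 53 minutes leg 1 → 11:31 UTC.
Add 2 hours 5 minutes layover in Rio de Janeiro → 13:36 UTC.
Add 6 hours and 32 minutes leg 2 → 20:08 UTC.
Chatham Islands is UTC+12:45, so local arrival = 20:08 + 12:45 = 08:53 on Jun 15.

08:53 on June 15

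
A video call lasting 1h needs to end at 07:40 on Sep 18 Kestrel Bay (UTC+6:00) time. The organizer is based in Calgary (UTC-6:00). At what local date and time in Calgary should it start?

18:40 on Sep 17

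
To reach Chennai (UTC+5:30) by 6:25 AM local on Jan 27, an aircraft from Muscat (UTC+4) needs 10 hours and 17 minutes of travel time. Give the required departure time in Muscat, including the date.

6:38 PM on January 26

Target arrival in UTC: 6:25 AM − 5:30 = 12:55 AM on Jan 27.
Subtract 10 hours 17 minutes → departure 2:38 PM UTC on Jan 26.
Muscat is UTC+4:00: 2:38 PM + 4:00 = 6:38 PM on Jan 26.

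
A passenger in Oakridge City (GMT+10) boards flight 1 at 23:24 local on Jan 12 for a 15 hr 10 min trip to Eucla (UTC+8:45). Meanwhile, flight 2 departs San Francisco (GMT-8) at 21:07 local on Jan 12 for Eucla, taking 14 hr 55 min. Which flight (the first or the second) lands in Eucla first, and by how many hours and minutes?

Flight 1 in UTC: 23:24 − 10:00 = 13:24 on Jan 12.
+15 hours 10 minutes → arrive 04:34 UTC on Jan 13.
Flight 2 in UTC: 21:07 + 8:00 = 05:07 on Jan 13.
+14 hours 55 minutes → arrive 20:02 UTC on Jan 13.
Flight 1 lands earlier by 15 hours 28 minutes.

the first, by 15 hours 28 minutes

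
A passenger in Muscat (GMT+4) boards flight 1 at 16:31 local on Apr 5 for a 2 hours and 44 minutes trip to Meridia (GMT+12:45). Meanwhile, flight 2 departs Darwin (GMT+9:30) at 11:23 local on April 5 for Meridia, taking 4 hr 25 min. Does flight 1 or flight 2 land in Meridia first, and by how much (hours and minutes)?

Flight 1 in UTC: 16:31 − 4:00 = 12:31 on Apr 5.
+2 hours and 44 minutes → arrive 15:15 UTC on Apr 5.
Flight 2 in UTC: 11:23 − 9:30 = 01:53 on Apr 5.
+4 hours 25 minutes → arrive 06:18 UTC on Apr 5.
Flight 2 lands earlier by 8 hours 57 minutes.

the second, by 8 hours 57 minutes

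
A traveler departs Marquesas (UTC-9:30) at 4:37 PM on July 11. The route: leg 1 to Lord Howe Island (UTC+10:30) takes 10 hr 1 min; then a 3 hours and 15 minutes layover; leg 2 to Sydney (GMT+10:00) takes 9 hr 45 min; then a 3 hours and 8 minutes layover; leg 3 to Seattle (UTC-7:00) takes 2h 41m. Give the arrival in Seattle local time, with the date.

11:57 PM on Jul 12

Convert departure to UTC: 4:37 PM + 9:30 = 2:07 AM UTC on Jul 12.
Add 10 hours and 1 minute leg 1 → 12:08 PM UTC.
Add 3 hours 15 minutes layover in Lord Howe Island → 3:23 PM UTC.
Add 9 hours 45 minutes leg 2 → 1:08 AM UTC (Jul 13).
Add 3 hours and 8 minutes layover in Sydney → 4:16 AM UTC.
Add 2 hours and 41 minutes leg 3 → 6:57 AM UTC.
Seattle is UTC−7:00, so local arrival = 6:57 AM − 7:00 = 11:57 PM on Jul 12.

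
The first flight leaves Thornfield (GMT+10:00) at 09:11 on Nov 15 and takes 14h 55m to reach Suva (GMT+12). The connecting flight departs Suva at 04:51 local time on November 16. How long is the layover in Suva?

Convert departure to UTC: 09:11 − 10:00 = 23:11 UTC on Nov 14.
Add 14 hours and 55 minutes flight time → 14:06 UTC (Nov 15).
Suva is UTC+12:00, so local arrival = 14:06 + 12:00 = 02:06 on Nov 16.
Layover = 04:51 − 02:06 = 2 hours 45 minutes.

2 hours 45 minutes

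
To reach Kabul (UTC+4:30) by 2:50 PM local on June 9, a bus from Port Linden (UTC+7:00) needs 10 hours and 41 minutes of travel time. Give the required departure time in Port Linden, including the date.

Target arrival in UTC: 2:50 PM − 4:30 = 10:20 AM on Jun 9.
Subtract 10 hours 41 minutes → departure 11:39 PM UTC on Jun 8.
Port Linden is UTC+7:00: 11:39 PM + 7:00 = 6:39 AM on Jun 9.

6:39 AM on June 9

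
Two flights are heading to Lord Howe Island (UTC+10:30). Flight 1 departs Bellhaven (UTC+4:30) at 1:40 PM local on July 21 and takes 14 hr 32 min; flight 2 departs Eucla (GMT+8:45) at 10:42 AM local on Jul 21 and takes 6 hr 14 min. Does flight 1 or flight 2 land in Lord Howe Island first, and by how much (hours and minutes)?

Flight 1 in UTC: 1:40 PM − 4:30 = 9:10 AM on Jul 21.
+14 hours and 32 minutes → arrive 11:42 PM UTC on Jul 21.
Flight 2 in UTC: 10:42 AM − 8:45 = 1:57 AM on Jul 21.
+6 hours 14 minutes → arrive 8:11 AM UTC on Jul 21.
Flight 2 lands earlier by 15 hours 31 minutes.

the second, by 15 hours 31 minutes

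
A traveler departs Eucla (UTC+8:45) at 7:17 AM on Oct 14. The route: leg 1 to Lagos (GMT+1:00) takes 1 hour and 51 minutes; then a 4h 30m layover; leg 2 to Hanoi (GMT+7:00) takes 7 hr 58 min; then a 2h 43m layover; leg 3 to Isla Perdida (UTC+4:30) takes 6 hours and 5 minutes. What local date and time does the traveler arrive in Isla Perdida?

2:09 AM on October 15

Convert departure to UTC: 7:17 AM − 8:45 = 10:32 PM UTC on Oct 13.
Add 1 hour 51 minutes leg 1 → 12:23 AM UTC (Oct 14).
Add 4 hours 30 minutes layover in Lagos → 4:53 AM UTC.
Add 7 hours and 58 minutes leg 2 → 12:51 PM UTC.
Add 2 hours and 43 minutes layover in Hanoi → 3:34 PM UTC.
Add 6 hours 5 minutes leg 3 → 9:39 PM UTC.
Isla Perdida is UTC+4:30, so local arrival = 9:39 PM + 4:30 = 2:09 AM on Oct 15.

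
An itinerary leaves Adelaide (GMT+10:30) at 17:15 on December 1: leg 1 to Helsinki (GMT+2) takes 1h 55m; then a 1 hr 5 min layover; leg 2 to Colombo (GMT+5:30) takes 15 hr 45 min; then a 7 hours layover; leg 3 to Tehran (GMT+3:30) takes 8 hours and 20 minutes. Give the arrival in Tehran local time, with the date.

Convert departure to UTC: 17:15 − 10:30 = 06:45 UTC on Dec 1.
Add 1 hour and 55 minutes leg 1 → 08:40 UTC.
Add 1 hour 5 minutes layover in Helsinki → 09:45 UTC.
Add 15 hours 45 minutes leg 2 → 01:30 UTC (Dec 2).
Add 7 hours layover in Colombo → 08:30 UTC.
Add 8 hours 20 minutes leg 3 → 16:50 UTC.
Tehran is UTC+3:30, so local arrival = 16:50 + 3:30 = 20:20 on Dec 2.

20:20 on Dec 2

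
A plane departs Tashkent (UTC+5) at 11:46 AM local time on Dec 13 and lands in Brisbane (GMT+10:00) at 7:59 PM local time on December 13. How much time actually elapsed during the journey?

Brisbane is 5:00 ahead of Tashkent.
Clock-face elapsed time (ignoring zones) is 8 hours 13 minutes.
Actual elapsed = 8 hours 13 minutes − 5:00 = 3 hours 13 minutes.

3 hours 13 minutes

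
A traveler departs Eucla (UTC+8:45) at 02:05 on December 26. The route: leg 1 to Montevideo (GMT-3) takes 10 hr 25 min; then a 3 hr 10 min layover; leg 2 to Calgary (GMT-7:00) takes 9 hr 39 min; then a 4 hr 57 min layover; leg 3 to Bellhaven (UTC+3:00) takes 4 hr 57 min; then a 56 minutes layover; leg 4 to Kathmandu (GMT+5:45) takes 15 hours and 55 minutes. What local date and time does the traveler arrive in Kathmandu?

01:04 on Dec 28

Convert departure to UTC: 02:05 − 8:45 = 17:20 UTC on Dec 25.
Add 10 hours 25 minutes leg 1 → 03:45 UTC (Dec 26).
Add 3 hours and 10 minutes layover in Montevideo → 06:55 UTC.
Add 9 hours and 39 minutes leg 2 → 16:34 UTC.
Add 4 hours 57 minutes layover in Calgary → 21:31 UTC.
Add 4 hours 57 minutes leg 3 → 02:28 UTC (Dec 27).
Add 56 minutes layover in Bellhaven → 03:24 UTC.
Add 15 hours and 55 minutes leg 4 → 19:19 UTC.
Kathmandu is UTC+5:45, so local arrival = 19:19 + 5:45 = 01:04 on Dec 28.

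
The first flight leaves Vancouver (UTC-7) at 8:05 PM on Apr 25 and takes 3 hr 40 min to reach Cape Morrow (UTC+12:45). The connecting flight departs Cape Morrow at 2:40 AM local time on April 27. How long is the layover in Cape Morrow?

7 hours 10 minutes

Convert departure to UTC: 8:05 PM + 7:00 = 3:05 AM UTC on Apr 26.
Add 3 hours and 40 minutes flight time → 6:45 AM UTC.
Cape Morrow is UTC+12:45, so local arrival = 6:45 AM + 12:45 = 7:30 PM on Apr 26.
Layover = 2:40 AM − 7:30 PM (+1 day) = 7 hours 10 minutes.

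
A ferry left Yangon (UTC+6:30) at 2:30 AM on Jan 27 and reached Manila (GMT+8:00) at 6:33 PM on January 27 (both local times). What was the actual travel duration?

Departure in UTC: 2:30 AM − 6:30 = 8:00 PM on Jan 26.
Arrival in UTC: 6:33 PM − 8:00 = 10:33 AM on Jan 27.
Elapsed = 10:33 AM − 8:00 PM (+1 day) = 14 hours 33 minutes.

14 hours 33 minutes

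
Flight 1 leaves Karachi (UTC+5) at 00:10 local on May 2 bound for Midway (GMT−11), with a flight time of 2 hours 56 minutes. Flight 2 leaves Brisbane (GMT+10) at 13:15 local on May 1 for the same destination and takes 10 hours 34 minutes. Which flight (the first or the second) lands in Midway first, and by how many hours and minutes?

the second, by 8 hours 17 minutes

Flight 1 in UTC: 00:10 − 5:00 = 19:10 on May 1.
+2 hours 56 minutes → arrive 22:06 UTC on May 1.
Flight 2 in UTC: 13:15 − 10:00 = 03:15 on May 1.
+10 hours and 34 minutes → arrive 13:49 UTC on May 1.
Flight 2 lands earlier by 8 hours 17 minutes.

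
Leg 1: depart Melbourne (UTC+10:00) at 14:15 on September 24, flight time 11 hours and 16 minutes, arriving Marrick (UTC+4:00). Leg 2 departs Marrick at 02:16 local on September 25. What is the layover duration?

6 hours 45 minutes

Convert departure to UTC: 14:15 − 10:00 = 04:15 UTC on Sep 24.
Add 11 hours and 16 minutes flight time → 15:31 UTC.
Marrick is UTC+4:00, so local arrival = 15:31 + 4:00 = 19:31 on Sep 24.
Layover = 02:16 − 19:31 (+1 day) = 6 hours 45 minutes.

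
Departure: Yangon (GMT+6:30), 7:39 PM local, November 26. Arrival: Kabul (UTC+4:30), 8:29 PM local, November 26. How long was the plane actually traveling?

Kabul is 2:00 behind Yangon.
Clock-face elapsed time (ignoring zones) is 50 minutes.
Actual elapsed = 50 minutes + 2:00 = 2 hours 50 minutes.

2 hours 50 minutes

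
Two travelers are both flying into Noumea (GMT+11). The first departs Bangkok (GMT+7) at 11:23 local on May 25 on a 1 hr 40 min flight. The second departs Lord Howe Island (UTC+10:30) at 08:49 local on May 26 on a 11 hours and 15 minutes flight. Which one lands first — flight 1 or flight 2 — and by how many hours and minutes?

Flight 1 in UTC: 11:23 − 7:00 = 04:23 on May 25.
+1 hour and 40 minutes → arrive 06:03 UTC on May 25.
Flight 2 in UTC: 08:49 − 10:30 = 22:19 on May 25.
+11 hours 15 minutes → arrive 09:34 UTC on May 26.
Flight 1 lands earlier by 27 hours 31 minutes.

the first, by 27 hours 31 minutes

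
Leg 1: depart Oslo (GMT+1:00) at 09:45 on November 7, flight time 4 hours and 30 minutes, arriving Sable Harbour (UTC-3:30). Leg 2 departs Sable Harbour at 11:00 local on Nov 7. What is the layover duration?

Convert departure to UTC: 09:45 − 1:00 = 08:45 UTC on Nov 7.
Add 4 hours 30 minutes flight time → 13:15 UTC.
Sable Harbour is UTC−3:30, so local arrival = 13:15 − 3:30 = 09:45 on Nov 7.
Layover = 11:00 − 09:45 = 1 hour 15 minutes.

1 hour 15 minutes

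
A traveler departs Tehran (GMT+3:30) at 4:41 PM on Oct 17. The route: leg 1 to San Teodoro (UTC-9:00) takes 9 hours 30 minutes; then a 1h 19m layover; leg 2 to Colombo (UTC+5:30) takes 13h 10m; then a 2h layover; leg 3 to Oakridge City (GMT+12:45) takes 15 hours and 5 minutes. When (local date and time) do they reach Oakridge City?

Convert departure to UTC: 4:41 PM − 3:30 = 1:11 PM UTC on Oct 17.
Add 9 hours and 30 minutes leg 1 → 10:41 PM UTC.
Add 1 hour and 19 minutes layover in San Teodoro → 12:00 AM UTC (Oct 18).
Add 13 hours 10 minutes leg 2 → 1:10 PM UTC.
Add 2 hours layover in Colombo → 3:10 PM UTC.
Add 15 hours 5 minutes leg 3 → 6:15 AM UTC (Oct 19).
Oakridge City is UTC+12:45, so local arrival = 6:15 AM + 12:45 = 7:00 PM on Oct 19.

7:00 PM on October 19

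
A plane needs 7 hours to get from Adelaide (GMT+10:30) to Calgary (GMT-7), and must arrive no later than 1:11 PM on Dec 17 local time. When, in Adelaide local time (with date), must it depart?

Target arrival in UTC: 1:11 PM + 7:00 = 8:11 PM on Dec 17.
Subtract 7 hours → departure 1:11 PM UTC on Dec 17.
Adelaide is UTC+10:30: 1:11 PM + 10:30 = 11:41 PM on Dec 17.

11:41 PM on Dec 17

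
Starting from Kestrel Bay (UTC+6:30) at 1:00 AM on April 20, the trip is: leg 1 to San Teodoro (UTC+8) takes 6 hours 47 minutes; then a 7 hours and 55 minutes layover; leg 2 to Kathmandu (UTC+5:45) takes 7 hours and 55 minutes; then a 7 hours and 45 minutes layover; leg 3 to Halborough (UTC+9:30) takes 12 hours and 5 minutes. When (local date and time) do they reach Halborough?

Convert departure to UTC: 1:00 AM − 6:30 = 6:30 PM UTC on Apr 19.
Add 6 hours and 47 minutes leg 1 → 1:17 AM UTC (Apr 20).
Add 7 hours 55 minutes layover in San Teodoro → 9:12 AM UTC.
Add 7 hours and 55 minutes leg 2 → 5:07 PM UTC.
Add 7 hours 45 minutes layover in Kathmandu → 12:52 AM UTC (Apr 21).
Add 12 hours and 5 minutes leg 3 → 12:57 PM UTC.
Halborough is UTC+9:30, so local arrival = 12:57 PM + 9:30 = 10:27 PM on Apr 21.

10:27 PM on April 21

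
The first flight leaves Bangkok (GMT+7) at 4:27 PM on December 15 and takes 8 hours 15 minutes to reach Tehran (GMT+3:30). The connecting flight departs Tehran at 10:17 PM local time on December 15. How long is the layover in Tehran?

Convert departure to UTC: 4:27 PM − 7:00 = 9:27 AM UTC on Dec 15.
Add 8 hours 15 minutes flight time → 5:42 PM UTC.
Tehran is UTC+3:30, so local arrival = 5:42 PM + 3:30 = 9:12 PM on Dec 15.
Layover = 10:17 PM − 9:12 PM = 1 hour 5 minutes.

1 hour 5 minutes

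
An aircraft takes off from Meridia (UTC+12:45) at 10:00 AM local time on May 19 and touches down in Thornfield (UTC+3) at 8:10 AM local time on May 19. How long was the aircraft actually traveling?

Thornfield is 9:45 behind Meridia.
Clock-face elapsed time (ignoring zones) is −1 hour 50 minutes.
Actual elapsed = −1 hour 50 minutes + 9:45 = 7 hours 55 minutes.

7 hours 55 minutes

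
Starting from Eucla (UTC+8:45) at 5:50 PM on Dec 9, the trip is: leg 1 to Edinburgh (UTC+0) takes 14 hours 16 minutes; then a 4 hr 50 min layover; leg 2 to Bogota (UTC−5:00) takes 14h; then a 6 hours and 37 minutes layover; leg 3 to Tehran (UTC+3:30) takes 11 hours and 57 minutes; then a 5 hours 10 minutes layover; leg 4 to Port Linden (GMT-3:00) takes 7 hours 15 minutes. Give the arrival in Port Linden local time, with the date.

10:10 PM on December 11

Convert departure to UTC: 5:50 PM − 8:45 = 9:05 AM UTC on Dec 9.
Add 14 hours and 16 minutes leg 1 → 11:21 PM UTC.
Add 4 hours and 50 minutes layover in Edinburgh → 4:11 AM UTC (Dec 10).
Add 14 hours leg 2 → 6:11 PM UTC.
Add 6 hours 37 minutes layover in Bogota → 12:48 AM UTC (Dec 11).
Add 11 hours and 57 minutes leg 3 → 12:45 PM UTC.
Add 5 hours and 10 minutes layover in Tehran → 5:55 PM UTC.
Add 7 hours 15 minutes leg 4 → 1:10 AM UTC (Dec 12).
Port Linden is UTC−3:00, so local arrival = 1:10 AM − 3:00 = 10:10 PM on Dec 11.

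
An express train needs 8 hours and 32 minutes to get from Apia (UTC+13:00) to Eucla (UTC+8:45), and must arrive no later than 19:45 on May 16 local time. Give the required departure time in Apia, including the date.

Target arrival in UTC: 19:45 − 8:45 = 11:00 on May 16.
Subtract 8 hours 32 minutes → departure 02:28 UTC on May 16.
Apia is UTC+13:00: 02:28 + 13:00 = 15:28 on May 16.

15:28 on May 16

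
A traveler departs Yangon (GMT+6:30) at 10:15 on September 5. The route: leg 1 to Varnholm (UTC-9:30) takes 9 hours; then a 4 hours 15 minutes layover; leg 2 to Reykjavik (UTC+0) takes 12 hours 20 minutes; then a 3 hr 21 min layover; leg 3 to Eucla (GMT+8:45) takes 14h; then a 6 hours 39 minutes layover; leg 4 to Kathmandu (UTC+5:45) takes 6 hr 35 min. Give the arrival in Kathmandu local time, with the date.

Convert departure to UTC: 10:15 − 6:30 = 03:45 UTC on Sep 5.
Add 9 hours leg 1 → 12:45 UTC.
Add 4 hours and 15 minutes layover in Varnholm → 17:00 UTC.
Add 12 hours 20 minutes leg 2 → 05:20 UTC (Sep 6).
Add 3 hours and 21 minutes layover in Reykjavik → 08:41 UTC.
Add 14 hours leg 3 → 22:41 UTC.
Add 6 hours 39 minutes layover in Eucla → 05:20 UTC (Sep 7).
Add 6 hours 35 minutes leg 4 → 11:55 UTC.
Kathmandu is UTC+5:45, so local arrival = 11:55 + 5:45 = 17:40 on Sep 7.

17:40 on September 7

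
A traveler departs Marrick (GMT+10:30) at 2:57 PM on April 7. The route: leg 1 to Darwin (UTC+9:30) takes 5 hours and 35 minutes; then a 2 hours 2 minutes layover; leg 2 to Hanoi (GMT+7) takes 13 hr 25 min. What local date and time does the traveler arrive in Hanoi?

Convert departure to UTC: 2:57 PM − 10:30 = 4:27 AM UTC on Apr 7.
Add 5 hours and 35 minutes leg 1 → 10:02 AM UTC.
Add 2 hours and 2 minutes layover in Darwin → 12:04 PM UTC.
Add 13 hours and 25 minutes leg 2 → 1:29 AM UTC (Apr 8).
Hanoi is UTC+7:00, so local arrival = 1:29 AM + 7:00 = 8:29 AM on Apr 8.

8:29 AM on Apr 8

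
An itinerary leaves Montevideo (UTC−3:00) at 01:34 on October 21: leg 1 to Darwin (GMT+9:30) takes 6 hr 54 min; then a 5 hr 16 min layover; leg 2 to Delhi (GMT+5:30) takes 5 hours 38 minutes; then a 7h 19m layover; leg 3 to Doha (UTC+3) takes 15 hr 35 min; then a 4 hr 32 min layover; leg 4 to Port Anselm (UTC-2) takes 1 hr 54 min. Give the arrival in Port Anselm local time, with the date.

01:42 on October 23

Convert departure to UTC: 01:34 + 3:00 = 04:34 UTC on Oct 21.
Add 6 hours and 54 minutes leg 1 → 11:28 UTC.
Add 5 hours and 16 minutes layover in Darwin → 16:44 UTC.
Add 5 hours and 38 minutes leg 2 → 22:22 UTC.
Add 7 hours 19 minutes layover in Delhi → 05:41 UTC (Oct 22).
Add 15 hours and 35 minutes leg 3 → 21:16 UTC.
Add 4 hours and 32 minutes layover in Doha → 01:48 UTC (Oct 23).
Add 1 hour 54 minutes leg 4 → 03:42 UTC.
Port Anselm is UTC−2:00, so local arrival = 03:42 − 2:00 = 01:42 on Oct 23.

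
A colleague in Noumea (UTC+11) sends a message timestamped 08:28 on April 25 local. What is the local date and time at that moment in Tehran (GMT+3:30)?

00:58 on April 25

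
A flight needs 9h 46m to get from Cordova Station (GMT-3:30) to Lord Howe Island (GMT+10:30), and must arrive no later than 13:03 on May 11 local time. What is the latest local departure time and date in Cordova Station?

13:17 on May 10

Target arrival in UTC: 13:03 − 10:30 = 02:33 on May 11.
Subtract 9 hours 46 minutes → departure 16:47 UTC on May 10.
Cordova Station is UTC−3:30: 16:47 − 3:30 = 13:17 on May 10.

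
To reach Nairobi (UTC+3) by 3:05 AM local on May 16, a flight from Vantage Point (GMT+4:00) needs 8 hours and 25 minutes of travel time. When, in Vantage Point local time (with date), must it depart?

7:40 PM on May 15

Target arrival in UTC: 3:05 AM − 3:00 = 12:05 AM on May 16.
Subtract 8 hours 25 minutes → departure 3:40 PM UTC on May 15.
Vantage Point is UTC+4:00: 3:40 PM + 4:00 = 7:40 PM on May 15.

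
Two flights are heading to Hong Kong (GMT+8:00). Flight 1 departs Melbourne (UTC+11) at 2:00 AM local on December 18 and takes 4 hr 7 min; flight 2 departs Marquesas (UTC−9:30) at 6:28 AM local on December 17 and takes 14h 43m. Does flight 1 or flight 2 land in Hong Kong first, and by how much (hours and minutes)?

the first, by 11 hours 34 minutes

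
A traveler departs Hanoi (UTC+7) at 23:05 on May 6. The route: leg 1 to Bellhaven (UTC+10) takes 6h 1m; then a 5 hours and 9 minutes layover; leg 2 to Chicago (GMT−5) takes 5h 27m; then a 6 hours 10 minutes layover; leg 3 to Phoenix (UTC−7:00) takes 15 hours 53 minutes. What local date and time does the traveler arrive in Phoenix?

23:45 on May 7

Convert departure to UTC: 23:05 − 7:00 = 16:05 UTC on May 6.
Add 6 hours and 1 minute leg 1 → 22:06 UTC.
Add 5 hours and 9 minutes layover in Bellhaven → 03:15 UTC (May 7).
Add 5 hours and 27 minutes leg 2 → 08:42 UTC.
Add 6 hours 10 minutes layover in Chicago → 14:52 UTC.
Add 15 hours and 53 minutes leg 3 → 06:45 UTC (May 8).
Phoenix is UTC−7:00, so local arrival = 06:45 − 7:00 = 23:45 on May 7.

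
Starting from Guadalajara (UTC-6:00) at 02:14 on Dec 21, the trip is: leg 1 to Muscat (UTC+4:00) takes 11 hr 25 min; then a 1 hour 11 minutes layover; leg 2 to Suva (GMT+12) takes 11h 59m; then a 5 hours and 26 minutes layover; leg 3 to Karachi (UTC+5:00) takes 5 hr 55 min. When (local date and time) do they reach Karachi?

01:10 on Dec 23

Convert departure to UTC: 02:14 + 6:00 = 08:14 UTC on Dec 21.
Add 11 hours 25 minutes leg 1 → 19:39 UTC.
Add 1 hour and 11 minutes layover in Muscat → 20:50 UTC.
Add 11 hours 59 minutes leg 2 → 08:49 UTC (Dec 22).
Add 5 hours and 26 minutes layover in Suva → 14:15 UTC.
Add 5 hours and 55 minutes leg 3 → 20:10 UTC.
Karachi is UTC+5:00, so local arrival = 20:10 + 5:00 = 01:10 on Dec 23.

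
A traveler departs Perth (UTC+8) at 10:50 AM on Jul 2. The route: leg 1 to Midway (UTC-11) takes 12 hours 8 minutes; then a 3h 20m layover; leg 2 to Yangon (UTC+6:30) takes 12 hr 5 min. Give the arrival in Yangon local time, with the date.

12:53 PM on July 3

Convert departure to UTC: 10:50 AM − 8:00 = 2:50 AM UTC on Jul 2.
Add 12 hours 8 minutes leg 1 → 2:58 PM UTC.
Add 3 hours and 20 minutes layover in Midway → 6:18 PM UTC.
Add 12 hours 5 minutes leg 2 → 6:23 AM UTC (Jul 3).
Yangon is UTC+6:30, so local arrival = 6:23 AM + 6:30 = 12:53 PM on Jul 3.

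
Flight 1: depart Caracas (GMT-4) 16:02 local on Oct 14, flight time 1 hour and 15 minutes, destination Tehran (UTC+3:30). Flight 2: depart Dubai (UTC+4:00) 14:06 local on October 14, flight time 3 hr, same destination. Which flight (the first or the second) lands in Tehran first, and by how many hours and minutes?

Flight 1 in UTC: 16:02 + 4:00 = 20:02 on Oct 14.
+1 hour 15 minutes → arrive 21:17 UTC on Oct 14.
Flight 2 in UTC: 14:06 − 4:00 = 10:06 on Oct 14.
+3 hours → arrive 13:06 UTC on Oct 14.
Flight 2 lands earlier by 8 hours 11 minutes.

the second, by 8 hours 11 minutes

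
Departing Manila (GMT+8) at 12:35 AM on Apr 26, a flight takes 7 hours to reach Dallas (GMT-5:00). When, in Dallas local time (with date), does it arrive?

Convert departure to UTC: 12:35 AM − 8:00 = 4:35 PM UTC on Apr 25.
Add 7 hours travel time → 11:35 PM UTC.
Dallas is UTC−5:00, so local arrival = 11:35 PM − 5:00 = 6:35 PM on Apr 25.

6:35 PM on April 25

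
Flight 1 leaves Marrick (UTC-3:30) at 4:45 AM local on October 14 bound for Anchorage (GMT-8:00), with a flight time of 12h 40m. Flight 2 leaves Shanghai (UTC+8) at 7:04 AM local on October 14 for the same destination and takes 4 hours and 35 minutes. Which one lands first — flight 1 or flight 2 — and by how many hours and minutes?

the second, by 17 hours 16 minutes

Flight 1 in UTC: 4:45 AM + 3:30 = 8:15 AM on Oct 14.
+12 hours and 40 minutes → arrive 8:55 PM UTC on Oct 14.
Flight 2 in UTC: 7:04 AM − 8:00 = 11:04 PM on Oct 13.
+4 hours 35 minutes → arrive 3:39 AM UTC on Oct 14.
Flight 2 lands earlier by 17 hours 16 minutes.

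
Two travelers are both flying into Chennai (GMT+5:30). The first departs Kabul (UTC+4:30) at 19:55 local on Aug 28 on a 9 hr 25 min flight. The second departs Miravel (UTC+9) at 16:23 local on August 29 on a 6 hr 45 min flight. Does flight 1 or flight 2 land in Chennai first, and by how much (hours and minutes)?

the first, by 13 hours 18 minutes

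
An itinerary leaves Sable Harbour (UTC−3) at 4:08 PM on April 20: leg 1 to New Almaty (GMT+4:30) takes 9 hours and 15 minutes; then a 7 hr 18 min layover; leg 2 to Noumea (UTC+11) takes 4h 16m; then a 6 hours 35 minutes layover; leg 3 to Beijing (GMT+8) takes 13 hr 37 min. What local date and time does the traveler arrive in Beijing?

8:09 PM on April 22

Convert departure to UTC: 4:08 PM + 3:00 = 7:08 PM UTC on Apr 20.
Add 9 hours and 15 minutes leg 1 → 4:23 AM UTC (Apr 21).
Add 7 hours and 18 minutes layover in New Almaty → 11:41 AM UTC.
Add 4 hours 16 minutes leg 2 → 3:57 PM UTC.
Add 6 hours 35 minutes layover in Noumea → 10:32 PM UTC.
Add 13 hours 37 minutes leg 3 → 12:09 PM UTC (Apr 22).
Beijing is UTC+8:00, so local arrival = 12:09 PM + 8:00 = 8:09 PM on Apr 22.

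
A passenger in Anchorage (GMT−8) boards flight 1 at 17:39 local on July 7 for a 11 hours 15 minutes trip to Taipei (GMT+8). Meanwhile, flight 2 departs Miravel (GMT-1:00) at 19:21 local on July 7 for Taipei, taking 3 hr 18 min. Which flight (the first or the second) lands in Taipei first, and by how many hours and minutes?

the second, by 13 hours 15 minutes

Flight 1 in UTC: 17:39 + 8:00 = 01:39 on Jul 8.
+11 hours 15 minutes → arrive 12:54 UTC on Jul 8.
Flight 2 in UTC: 19:21 + 1:00 = 20:21 on Jul 7.
+3 hours and 18 minutes → arrive 23:39 UTC on Jul 7.
Flight 2 lands earlier by 13 hours 15 minutes.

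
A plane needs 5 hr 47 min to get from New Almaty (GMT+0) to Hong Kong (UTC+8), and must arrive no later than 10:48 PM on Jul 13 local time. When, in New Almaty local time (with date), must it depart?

Target arrival in UTC: 10:48 PM − 8:00 = 2:48 PM on Jul 13.
Subtract 5 hours 47 minutes → departure 9:01 AM UTC on Jul 13.
New Almaty is UTC+0, so departure is 9:01 AM on Jul 13.

9:01 AM on July 13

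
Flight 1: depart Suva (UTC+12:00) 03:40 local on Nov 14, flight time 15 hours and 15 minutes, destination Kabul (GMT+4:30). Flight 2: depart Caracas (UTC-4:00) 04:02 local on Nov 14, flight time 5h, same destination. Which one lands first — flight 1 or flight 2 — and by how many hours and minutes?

the first, by 6 hours 7 minutes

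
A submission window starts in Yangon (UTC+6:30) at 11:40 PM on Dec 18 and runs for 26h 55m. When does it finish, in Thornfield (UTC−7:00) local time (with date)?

1:05 PM on December 19

Convert start to UTC: 11:40 PM − 6:30 = 5:10 PM UTC on Dec 18.
Add 26 hours and 55 minutes duration → 8:05 PM UTC (Dec 19).
Thornfield is UTC−7:00, so local end time = 8:05 PM − 7:00 = 1:05 PM on Dec 19.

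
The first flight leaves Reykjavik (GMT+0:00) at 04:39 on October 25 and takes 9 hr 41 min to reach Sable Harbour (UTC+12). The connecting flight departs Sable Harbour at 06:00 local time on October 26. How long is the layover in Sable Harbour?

Reykjavik is at UTC+0, so departure is already 04:39 UTC on Oct 25.
Add 9 hours and 41 minutes flight time → 14:20 UTC.
Sable Harbour is UTC+12:00, so local arrival = 14:20 + 12:00 = 02:20 on Oct 26.
Layover = 06:00 − 02:20 = 3 hours 40 minutes.

3 hours 40 minutes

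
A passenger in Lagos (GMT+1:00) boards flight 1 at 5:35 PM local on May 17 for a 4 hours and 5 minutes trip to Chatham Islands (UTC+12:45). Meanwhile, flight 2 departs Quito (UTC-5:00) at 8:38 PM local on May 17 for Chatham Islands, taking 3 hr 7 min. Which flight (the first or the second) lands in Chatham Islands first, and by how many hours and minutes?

the first, by 8 hours 5 minutes

Flight 1 in UTC: 5:35 PM − 1:00 = 4:35 PM on May 17.
+4 hours and 5 minutes → arrive 8:40 PM UTC on May 17.
Flight 2 in UTC: 8:38 PM + 5:00 = 1:38 AM on May 18.
+3 hours 7 minutes → arrive 4:45 AM UTC on May 18.
Flight 1 lands earlier by 8 hours 5 minutes.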